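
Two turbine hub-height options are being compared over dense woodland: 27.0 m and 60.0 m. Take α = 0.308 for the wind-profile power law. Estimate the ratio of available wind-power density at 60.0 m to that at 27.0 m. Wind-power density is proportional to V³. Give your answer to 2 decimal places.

Speed ratio: V_B/V_A = (z_B/z_A)^α = (60.0/27.0)^0.308 = (2.2222)^0.308 = 1.27882
Power-density ratio: P_B/P_A = (V_B/V_A)³ = (1.27882)³ = 2.09137

2.09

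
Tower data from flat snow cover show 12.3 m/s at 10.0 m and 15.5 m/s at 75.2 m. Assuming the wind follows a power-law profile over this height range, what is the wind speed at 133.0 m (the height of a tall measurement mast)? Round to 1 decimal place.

First find α: α = ln(V₂/V₁)/ln(z₂/z₁) = ln(15.5/12.3)/ln(75.2/10.0) = 0.23124/2.01757 = 0.1146
Extrapolate from 75.2 m to 133.0 m: V₃ = 15.5 × (133.0/75.2)^0.1146 = 15.5 × 1.0675 = 16.5468 m/s

16.5 m/s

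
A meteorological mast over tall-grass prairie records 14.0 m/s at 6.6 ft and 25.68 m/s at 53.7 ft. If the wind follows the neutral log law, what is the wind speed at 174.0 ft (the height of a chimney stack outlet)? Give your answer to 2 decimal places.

Log law: V ∝ ln(z/z₀). From the pair, with r = V₁/V₂ = 0.54517,
ln z₀ = (ln z₁ − r·ln z₂)/(1 − r) = (1.8871 − 0.54517×3.9834)/0.45483 = -0.6257 → z₀ = 0.5349 ft
V₃ = V₁ · ln(z₃/z₀)/ln(z₁/z₀) = 14.0 × 5.7847/2.5127 = 32.2302 m/s

32.23 m/s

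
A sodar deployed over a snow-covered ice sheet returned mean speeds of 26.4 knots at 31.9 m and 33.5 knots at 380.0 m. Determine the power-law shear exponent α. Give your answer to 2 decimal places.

α ≈ 0.10

Power law: V₂/V₁ = (z₂/z₁)^α ⇒ α = ln(V₂/V₁) / ln(z₂/z₁)
α = ln(33.5/26.4) / ln(380.0/31.9) = ln(1.2689) / ln(11.9122)
  = 0.23818 / 2.47757 = 0.09614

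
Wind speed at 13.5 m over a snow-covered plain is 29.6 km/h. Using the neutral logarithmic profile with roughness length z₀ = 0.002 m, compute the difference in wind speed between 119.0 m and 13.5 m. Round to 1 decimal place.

7.3 km/h

Log law: V₂ = V₁ · ln(z₂/z₀)/ln(z₁/z₀) = 29.6 × 10.9937/8.8173 = 36.9064 km/h
ΔV = 36.9064 − 29.6 = 7.3064 km/h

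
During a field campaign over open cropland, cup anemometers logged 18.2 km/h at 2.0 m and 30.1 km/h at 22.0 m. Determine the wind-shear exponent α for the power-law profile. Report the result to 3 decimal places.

α ≈ 0.210

Power law: V₂/V₁ = (z₂/z₁)^α ⇒ α = ln(V₂/V₁) / ln(z₂/z₁)
α = ln(30.1/18.2) / ln(22.0/2.0) = ln(1.6538) / ln(11.0000)
  = 0.50310 / 2.39790 = 0.20981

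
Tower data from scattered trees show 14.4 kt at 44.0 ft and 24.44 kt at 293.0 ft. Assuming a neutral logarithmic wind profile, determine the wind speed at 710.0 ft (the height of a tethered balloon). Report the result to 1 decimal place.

Log law: V ∝ ln(z/z₀). From the pair, with r = V₁/V₂ = 0.58920,
ln z₀ = (ln z₁ − r·ln z₂)/(1 − r) = (3.7842 − 0.58920×5.6802)/0.41080 = 1.0649 → z₀ = 2.900 ft
V₃ = V₁ · ln(z₃/z₀)/ln(z₁/z₀) = 14.4 × 5.5004/2.7193 = 29.1269 kt

29.1 kt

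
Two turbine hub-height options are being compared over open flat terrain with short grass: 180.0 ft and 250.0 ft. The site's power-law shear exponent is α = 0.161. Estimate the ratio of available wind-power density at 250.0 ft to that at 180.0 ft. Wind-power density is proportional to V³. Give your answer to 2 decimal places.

Speed ratio: V_B/V_A = (z_B/z_A)^α = (250.0/180.0)^0.161 = (1.3889)^0.161 = 1.05431
Power-density ratio: P_B/P_A = (V_B/V_A)³ = (1.05431)³ = 1.17195

1.17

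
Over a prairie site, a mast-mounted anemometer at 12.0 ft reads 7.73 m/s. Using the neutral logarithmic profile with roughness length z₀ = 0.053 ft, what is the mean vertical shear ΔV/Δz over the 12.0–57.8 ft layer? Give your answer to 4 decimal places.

0.0489 m/s/ft

Log law: V₂ = V₁ · ln(z₂/z₀)/ln(z₁/z₀) = 7.73 × 6.9945/5.4224 = 9.9711 m/s
ΔV/Δz = (9.9711 − 7.73)/(57.8 − 12.0) = 2.2411/45.8000 = 0.04893 m/s/ft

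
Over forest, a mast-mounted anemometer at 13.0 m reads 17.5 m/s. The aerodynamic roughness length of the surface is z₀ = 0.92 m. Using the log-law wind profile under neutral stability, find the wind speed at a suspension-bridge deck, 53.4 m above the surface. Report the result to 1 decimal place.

26.8 m/s

Log law: V(z) ∝ ln(z/z₀), so V₂/V₁ = ln(z₂/z₀) / ln(z₁/z₀).
ln(53.4/0.92) = 4.0612, ln(13.0/0.92) = 2.6483
V₂ = 17.5 × 4.0612/2.6483 = 17.5 × 1.5335 = 26.8361 m/s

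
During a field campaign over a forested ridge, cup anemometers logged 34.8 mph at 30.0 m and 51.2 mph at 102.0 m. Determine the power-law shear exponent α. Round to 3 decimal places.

Power law: V₂/V₁ = (z₂/z₁)^α ⇒ α = ln(V₂/V₁) / ln(z₂/z₁)
α = ln(51.2/34.8) / ln(102.0/30.0) = ln(1.4713) / ln(3.4000)
  = 0.38612 / 1.22378 = 0.31552

α ≈ 0.316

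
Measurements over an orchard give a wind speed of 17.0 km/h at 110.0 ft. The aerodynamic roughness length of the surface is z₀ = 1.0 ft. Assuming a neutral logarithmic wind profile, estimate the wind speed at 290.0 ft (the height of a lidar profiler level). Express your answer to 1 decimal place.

20.5 km/h

Log law: V(z) ∝ ln(z/z₀), so V₂/V₁ = ln(z₂/z₀) / ln(z₁/z₀).
ln(290.0/1.0) = 5.6699, ln(110.0/1.0) = 4.7005
V₂ = 17.0 × 5.6699/4.7005 = 17.0 × 1.2062 = 20.5060 km/h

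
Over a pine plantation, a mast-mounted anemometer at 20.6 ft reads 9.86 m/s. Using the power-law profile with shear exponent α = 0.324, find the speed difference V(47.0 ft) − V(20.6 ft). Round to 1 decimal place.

3.0 m/s

Power law: V₂ = V₁ · (z₂/z₁)^α = 9.86 × (2.2816)^0.324 = 12.8808 m/s
ΔV = 12.8808 − 9.86 = 3.0208 m/s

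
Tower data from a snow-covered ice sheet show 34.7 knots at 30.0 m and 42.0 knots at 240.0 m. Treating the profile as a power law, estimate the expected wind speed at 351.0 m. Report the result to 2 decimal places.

First find α: α = ln(V₂/V₁)/ln(z₂/z₁) = ln(42.0/34.7)/ln(240.0/30.0) = 0.19093/2.07944 = 0.0918
Extrapolate from 240.0 m to 351.0 m: V₃ = 42.0 × (351.0/240.0)^0.0918 = 42.0 × 1.0355 = 43.4919 knots

43.49 knots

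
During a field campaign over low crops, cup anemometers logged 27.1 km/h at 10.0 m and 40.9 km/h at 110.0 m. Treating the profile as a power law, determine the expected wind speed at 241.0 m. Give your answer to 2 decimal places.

First find α: α = ln(V₂/V₁)/ln(z₂/z₁) = ln(40.9/27.1)/ln(110.0/10.0) = 0.41160/2.39790 = 0.1716
Extrapolate from 110.0 m to 241.0 m: V₃ = 40.9 × (241.0/110.0)^0.1716 = 40.9 × 1.1441 = 46.7941 km/h

46.79 km/h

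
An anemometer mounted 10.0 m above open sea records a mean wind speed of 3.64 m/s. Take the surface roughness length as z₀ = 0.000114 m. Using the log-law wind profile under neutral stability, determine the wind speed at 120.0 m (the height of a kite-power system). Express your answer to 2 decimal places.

Log law: V(z) ∝ ln(z/z₀), so V₂/V₁ = ln(z₂/z₀) / ln(z₁/z₀).
ln(120.0/0.000114) = 13.8668, ln(10.0/0.000114) = 11.3819
V₂ = 3.64 × 13.8668/11.3819 = 3.64 × 1.2183 = 4.4347 m/s

4.43 m/s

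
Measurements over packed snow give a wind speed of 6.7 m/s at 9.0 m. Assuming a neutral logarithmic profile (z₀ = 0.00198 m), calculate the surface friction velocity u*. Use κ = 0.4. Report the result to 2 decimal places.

Log law: V(z) = (u*/κ) · ln(z/z₀) ⇒ u* = κ · V / ln(z/z₀)
u* = 0.4 × 6.7 / ln(9.0/0.00198) = 0.4 × 6.7 / 8.4219
   = 2.6800 / 8.4219 = 0.3182 m/s

u* ≈ 0.32 m/s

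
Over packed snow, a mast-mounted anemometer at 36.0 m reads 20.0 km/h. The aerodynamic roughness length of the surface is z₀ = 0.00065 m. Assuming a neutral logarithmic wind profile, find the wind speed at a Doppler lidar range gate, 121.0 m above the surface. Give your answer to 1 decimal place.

22.2 km/h

Log law: V(z) ∝ ln(z/z₀), so V₂/V₁ = ln(z₂/z₀) / ln(z₁/z₀).
ln(121.0/0.00065) = 12.1343, ln(36.0/0.00065) = 10.9221
V₂ = 20.0 × 12.1343/10.9221 = 20.0 × 1.1110 = 22.2199 km/h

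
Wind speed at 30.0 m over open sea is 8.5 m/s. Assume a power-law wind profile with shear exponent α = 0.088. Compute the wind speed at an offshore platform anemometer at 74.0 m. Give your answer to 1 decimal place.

9.2 m/s

Power-law profile: V₂ = V₁ · (z₂/z₁)^α
V₂ = 8.5 × (74.0/30.0)^0.088 = 8.5 × (2.4667)^0.088
    = 8.5 × 1.0827 = 9.2029 m/s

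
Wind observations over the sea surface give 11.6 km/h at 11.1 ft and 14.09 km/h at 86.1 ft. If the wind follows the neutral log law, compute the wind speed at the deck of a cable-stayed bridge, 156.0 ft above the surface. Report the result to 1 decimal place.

Log law: V ∝ ln(z/z₀). From the pair, with r = V₁/V₂ = 0.82328,
ln z₀ = (ln z₁ − r·ln z₂)/(1 − r) = (2.4069 − 0.82328×4.4555)/0.17672 = -7.1366 → z₀ = 0.0007955 ft
V₃ = V₁ · ln(z₃/z₀)/ln(z₁/z₀) = 11.6 × 12.1864/9.5435 = 14.8124 km/h

14.8 km/h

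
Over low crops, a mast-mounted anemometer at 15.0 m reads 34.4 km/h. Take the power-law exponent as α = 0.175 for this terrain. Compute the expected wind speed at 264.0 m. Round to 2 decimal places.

56.82 km/h

Power-law profile: V₂ = V₁ · (z₂/z₁)^α
V₂ = 34.4 × (264.0/15.0)^0.175 = 34.4 × (17.6000)^0.175
    = 34.4 × 1.6518 = 56.8229 km/h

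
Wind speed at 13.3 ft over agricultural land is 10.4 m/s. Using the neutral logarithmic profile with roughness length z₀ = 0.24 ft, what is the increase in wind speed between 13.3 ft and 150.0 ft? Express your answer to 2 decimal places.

6.28 m/s

Log law: V₂ = V₁ · ln(z₂/z₀)/ln(z₁/z₀) = 10.4 × 6.4378/4.0149 = 16.6761 m/s
ΔV = 16.6761 − 10.4 = 6.2761 m/s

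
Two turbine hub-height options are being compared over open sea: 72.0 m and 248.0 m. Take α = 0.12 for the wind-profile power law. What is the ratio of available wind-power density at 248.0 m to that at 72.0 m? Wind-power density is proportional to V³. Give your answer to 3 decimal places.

1.561

Speed ratio: V_B/V_A = (z_B/z_A)^α = (248.0/72.0)^0.12 = (3.4444)^0.12 = 1.15999
Power-density ratio: P_B/P_A = (V_B/V_A)³ = (1.15999)³ = 1.56086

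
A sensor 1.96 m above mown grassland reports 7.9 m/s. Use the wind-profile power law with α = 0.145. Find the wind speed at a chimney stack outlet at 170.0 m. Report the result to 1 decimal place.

Power-law profile: V₂ = V₁ · (z₂/z₁)^α
V₂ = 7.9 × (170.0/1.96)^0.145 = 7.9 × (86.7347)^0.145
    = 7.9 × 1.9100 = 15.0892 m/s

15.1 m/s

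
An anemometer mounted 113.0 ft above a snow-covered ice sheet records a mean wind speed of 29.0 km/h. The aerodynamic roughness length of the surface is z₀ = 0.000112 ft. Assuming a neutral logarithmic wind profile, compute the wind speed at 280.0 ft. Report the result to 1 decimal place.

30.9 km/h

Log law: V(z) ∝ ln(z/z₀), so V₂/V₁ = ln(z₂/z₀) / ln(z₁/z₀).
ln(280.0/0.000112) = 14.7318, ln(113.0/0.000112) = 13.8244
V₂ = 29.0 × 14.7318/13.8244 = 29.0 × 1.0656 = 30.9035 km/h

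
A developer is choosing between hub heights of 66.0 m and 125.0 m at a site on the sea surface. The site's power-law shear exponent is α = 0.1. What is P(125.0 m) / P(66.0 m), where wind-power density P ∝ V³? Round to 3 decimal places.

Speed ratio: V_B/V_A = (z_B/z_A)^α = (125.0/66.0)^0.1 = (1.8939)^0.1 = 1.06595
Power-density ratio: P_B/P_A = (V_B/V_A)³ = (1.06595)³ = 1.21118

1.211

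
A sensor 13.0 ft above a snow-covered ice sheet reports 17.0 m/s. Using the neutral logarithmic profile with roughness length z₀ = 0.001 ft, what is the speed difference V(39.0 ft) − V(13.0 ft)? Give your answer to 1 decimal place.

2.0 m/s

Log law: V₂ = V₁ · ln(z₂/z₀)/ln(z₁/z₀) = 17.0 × 10.5713/9.4727 = 18.9716 m/s
ΔV = 18.9716 − 17.0 = 1.9716 m/s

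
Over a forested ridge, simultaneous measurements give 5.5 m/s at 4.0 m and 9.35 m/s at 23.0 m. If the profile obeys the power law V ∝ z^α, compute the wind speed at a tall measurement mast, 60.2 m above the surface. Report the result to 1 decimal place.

First find α: α = ln(V₂/V₁)/ln(z₂/z₁) = ln(9.35/5.5)/ln(23.0/4.0) = 0.53063/1.74920 = 0.3034
Extrapolate from 23.0 m to 60.2 m: V₃ = 9.35 × (60.2/23.0)^0.3034 = 9.35 × 1.3389 = 12.5191 m/s

12.5 m/s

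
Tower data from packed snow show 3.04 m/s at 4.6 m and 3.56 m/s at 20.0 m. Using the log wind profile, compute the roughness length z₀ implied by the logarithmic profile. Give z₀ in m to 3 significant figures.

z₀ ≈ 0.000854 m

Log law: V(z) ∝ ln(z/z₀). With r = V₁/V₂ = 3.04/3.56 = 0.85393,
r · ln(z₂/z₀) = ln(z₁/z₀) ⇒ ln z₀ = (ln z₁ − r·ln z₂)/(1 − r)
ln z₀ = (1.52606 − 0.85393×2.99573) / 0.14607 = -7.0659
z₀ = exp(-7.0659) = 0.0008537 m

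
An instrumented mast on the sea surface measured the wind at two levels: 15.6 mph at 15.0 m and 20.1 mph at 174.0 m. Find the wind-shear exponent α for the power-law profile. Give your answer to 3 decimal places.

α ≈ 0.103

Power law: V₂/V₁ = (z₂/z₁)^α ⇒ α = ln(V₂/V₁) / ln(z₂/z₁)
α = ln(20.1/15.6) / ln(174.0/15.0) = ln(1.2885) / ln(11.6000)
  = 0.25345 / 2.45101 = 0.10341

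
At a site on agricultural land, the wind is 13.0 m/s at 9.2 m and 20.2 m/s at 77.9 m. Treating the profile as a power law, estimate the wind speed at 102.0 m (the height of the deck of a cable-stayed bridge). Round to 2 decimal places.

21.36 m/s

First find α: α = ln(V₂/V₁)/ln(z₂/z₁) = ln(20.2/13.0)/ln(77.9/9.2) = 0.44073/2.13622 = 0.2063
Extrapolate from 77.9 m to 102.0 m: V₃ = 20.2 × (102.0/77.9)^0.2063 = 20.2 × 1.0572 = 21.3552 m/s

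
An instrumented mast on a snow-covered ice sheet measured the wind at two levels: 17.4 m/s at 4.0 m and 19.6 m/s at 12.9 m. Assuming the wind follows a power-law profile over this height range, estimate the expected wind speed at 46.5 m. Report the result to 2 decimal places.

First find α: α = ln(V₂/V₁)/ln(z₂/z₁) = ln(19.6/17.4)/ln(12.9/4.0) = 0.11906/1.17093 = 0.1017
Extrapolate from 12.9 m to 46.5 m: V₃ = 19.6 × (46.5/12.9)^0.1017 = 19.6 × 1.1393 = 22.3294 m/s

22.33 m/s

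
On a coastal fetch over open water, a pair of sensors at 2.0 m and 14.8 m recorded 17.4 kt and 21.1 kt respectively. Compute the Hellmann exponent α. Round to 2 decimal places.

α ≈ 0.10

Power law: V₂/V₁ = (z₂/z₁)^α ⇒ α = ln(V₂/V₁) / ln(z₂/z₁)
α = ln(21.1/17.4) / ln(14.8/2.0) = ln(1.2126) / ln(7.4000)
  = 0.19280 / 2.00148 = 0.09633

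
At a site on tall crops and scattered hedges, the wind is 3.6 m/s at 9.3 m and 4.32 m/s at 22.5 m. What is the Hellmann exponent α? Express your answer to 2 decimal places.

α ≈ 0.21

Power law: V₂/V₁ = (z₂/z₁)^α ⇒ α = ln(V₂/V₁) / ln(z₂/z₁)
α = ln(4.32/3.6) / ln(22.5/9.3) = ln(1.2000) / ln(2.4194)
  = 0.18232 / 0.88350 = 0.20636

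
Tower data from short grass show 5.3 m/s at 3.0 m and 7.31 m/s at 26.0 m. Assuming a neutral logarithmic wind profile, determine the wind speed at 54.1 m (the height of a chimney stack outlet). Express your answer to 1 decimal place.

Log law: V ∝ ln(z/z₀). From the pair, with r = V₁/V₂ = 0.72503,
ln z₀ = (ln z₁ − r·ln z₂)/(1 − r) = (1.0986 − 0.72503×3.2581)/0.27497 = -4.5956 → z₀ = 0.01010 m
V₃ = V₁ · ln(z₃/z₀)/ln(z₁/z₀) = 5.3 × 8.5864/5.6942 = 7.9920 m/s

8.0 m/s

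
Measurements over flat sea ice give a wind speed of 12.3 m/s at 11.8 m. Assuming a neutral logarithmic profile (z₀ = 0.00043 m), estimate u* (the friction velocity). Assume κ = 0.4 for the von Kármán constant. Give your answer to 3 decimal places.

Log law: V(z) = (u*/κ) · ln(z/z₀) ⇒ u* = κ · V / ln(z/z₀)
u* = 0.4 × 12.3 / ln(11.8/0.00043) = 0.4 × 12.3 / 10.2198
   = 4.9200 / 10.2198 = 0.4814 m/s

u* ≈ 0.481 m/s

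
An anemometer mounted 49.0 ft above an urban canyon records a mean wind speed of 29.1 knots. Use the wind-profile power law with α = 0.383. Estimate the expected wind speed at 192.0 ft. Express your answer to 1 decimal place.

49.1 knots

Power-law profile: V₂ = V₁ · (z₂/z₁)^α
V₂ = 29.1 × (192.0/49.0)^0.383 = 29.1 × (3.9184)^0.383
    = 29.1 × 1.6872 = 49.0967 knots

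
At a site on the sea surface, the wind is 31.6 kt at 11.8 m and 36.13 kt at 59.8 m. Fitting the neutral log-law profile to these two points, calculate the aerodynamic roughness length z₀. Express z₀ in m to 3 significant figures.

Log law: V(z) ∝ ln(z/z₀). With r = V₁/V₂ = 31.6/36.13 = 0.87462,
r · ln(z₂/z₀) = ln(z₁/z₀) ⇒ ln z₀ = (ln z₁ − r·ln z₂)/(1 − r)
ln z₀ = (2.46810 − 0.87462×4.09101) / 0.12538 = -8.8528
z₀ = exp(-8.8528) = 0.0001430 m

z₀ ≈ 0.000143 m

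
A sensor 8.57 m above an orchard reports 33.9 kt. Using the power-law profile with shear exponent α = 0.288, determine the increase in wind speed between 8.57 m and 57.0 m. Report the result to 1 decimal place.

24.6 kt

Power law: V₂ = V₁ · (z₂/z₁)^α = 33.9 × (6.6511)^0.288 = 58.5050 kt
ΔV = 58.5050 − 33.9 = 24.6050 kt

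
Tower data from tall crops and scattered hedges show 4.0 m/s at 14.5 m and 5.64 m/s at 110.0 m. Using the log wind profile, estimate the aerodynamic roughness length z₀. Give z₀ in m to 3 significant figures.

z₀ ≈ 0.104 m

Log law: V(z) ∝ ln(z/z₀). With r = V₁/V₂ = 4.0/5.64 = 0.70922,
r · ln(z₂/z₀) = ln(z₁/z₀) ⇒ ln z₀ = (ln z₁ − r·ln z₂)/(1 − r)
ln z₀ = (2.67415 − 0.70922×4.70048) / 0.29078 = -2.2681
z₀ = exp(-2.2681) = 0.1035 m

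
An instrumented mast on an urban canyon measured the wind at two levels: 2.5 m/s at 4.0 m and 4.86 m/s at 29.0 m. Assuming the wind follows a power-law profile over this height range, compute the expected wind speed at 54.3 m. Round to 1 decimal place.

First find α: α = ln(V₂/V₁)/ln(z₂/z₁) = ln(4.86/2.5)/ln(29.0/4.0) = 0.66475/1.98100 = 0.3356
Extrapolate from 29.0 m to 54.3 m: V₃ = 4.86 × (54.3/29.0)^0.3356 = 4.86 × 1.2343 = 5.9985 m/s

6.0 m/s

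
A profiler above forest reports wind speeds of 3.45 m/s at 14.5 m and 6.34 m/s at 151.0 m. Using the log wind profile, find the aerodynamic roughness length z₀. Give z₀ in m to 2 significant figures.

Log law: V(z) ∝ ln(z/z₀). With r = V₁/V₂ = 3.45/6.34 = 0.54416,
r · ln(z₂/z₀) = ln(z₁/z₀) ⇒ ln z₀ = (ln z₁ − r·ln z₂)/(1 − r)
ln z₀ = (2.67415 − 0.54416×5.01728) / 0.45584 = -0.1230
z₀ = exp(-0.1230) = 0.8843 m

z₀ ≈ 0.88 m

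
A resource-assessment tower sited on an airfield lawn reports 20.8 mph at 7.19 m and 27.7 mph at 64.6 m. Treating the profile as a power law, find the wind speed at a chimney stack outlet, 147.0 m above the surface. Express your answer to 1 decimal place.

30.8 mph

First find α: α = ln(V₂/V₁)/ln(z₂/z₁) = ln(27.7/20.8)/ln(64.6/7.19) = 0.28648/2.19552 = 0.1305
Extrapolate from 64.6 m to 147.0 m: V₃ = 27.7 × (147.0/64.6)^0.1305 = 27.7 × 1.1133 = 30.8371 mph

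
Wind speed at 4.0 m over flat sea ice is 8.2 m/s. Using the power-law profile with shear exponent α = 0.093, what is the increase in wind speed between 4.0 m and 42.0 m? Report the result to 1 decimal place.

Power law: V₂ = V₁ · (z₂/z₁)^α = 8.2 × (10.5000)^0.093 = 10.2043 m/s
ΔV = 10.2043 − 8.2 = 2.0043 m/s

2.0 m/s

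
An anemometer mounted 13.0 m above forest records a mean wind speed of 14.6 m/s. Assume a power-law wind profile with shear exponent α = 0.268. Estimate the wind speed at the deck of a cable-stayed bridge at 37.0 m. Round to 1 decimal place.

Power-law profile: V₂ = V₁ · (z₂/z₁)^α
V₂ = 14.6 × (37.0/13.0)^0.268 = 14.6 × (2.8462)^0.268
    = 14.6 × 1.3236 = 19.3239 m/s

19.3 m/s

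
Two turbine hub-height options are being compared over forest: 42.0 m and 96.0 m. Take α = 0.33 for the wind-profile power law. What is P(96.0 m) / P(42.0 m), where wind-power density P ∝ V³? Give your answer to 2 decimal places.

2.27

Speed ratio: V_B/V_A = (z_B/z_A)^α = (96.0/42.0)^0.33 = (2.2857)^0.33 = 1.31364
Power-density ratio: P_B/P_A = (V_B/V_A)³ = (1.31364)³ = 2.26690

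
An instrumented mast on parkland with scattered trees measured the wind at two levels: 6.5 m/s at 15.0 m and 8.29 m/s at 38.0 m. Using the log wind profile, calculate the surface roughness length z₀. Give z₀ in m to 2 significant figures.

z₀ ≈ 0.51 m

Log law: V(z) ∝ ln(z/z₀). With r = V₁/V₂ = 6.5/8.29 = 0.78408,
r · ln(z₂/z₀) = ln(z₁/z₀) ⇒ ln z₀ = (ln z₁ − r·ln z₂)/(1 − r)
ln z₀ = (2.70805 − 0.78408×3.63759) / 0.21592 = -0.6674
z₀ = exp(-0.6674) = 0.5131 m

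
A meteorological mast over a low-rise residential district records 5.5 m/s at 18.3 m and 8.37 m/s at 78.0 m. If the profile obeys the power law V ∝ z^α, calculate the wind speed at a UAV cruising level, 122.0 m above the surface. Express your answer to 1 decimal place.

9.5 m/s

First find α: α = ln(V₂/V₁)/ln(z₂/z₁) = ln(8.37/5.5)/ln(78.0/18.3) = 0.41991/1.44981 = 0.2896
Extrapolate from 78.0 m to 122.0 m: V₃ = 8.37 × (122.0/78.0)^0.2896 = 8.37 × 1.1383 = 9.5277 m/s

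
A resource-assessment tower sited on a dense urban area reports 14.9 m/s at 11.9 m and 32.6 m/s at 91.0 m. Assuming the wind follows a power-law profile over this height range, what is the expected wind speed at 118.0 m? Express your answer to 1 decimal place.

First find α: α = ln(V₂/V₁)/ln(z₂/z₁) = ln(32.6/14.9)/ln(91.0/11.9) = 0.78295/2.03432 = 0.3849
Extrapolate from 91.0 m to 118.0 m: V₃ = 32.6 × (118.0/91.0)^0.3849 = 32.6 × 1.1052 = 36.0285 m/s

36.0 m/s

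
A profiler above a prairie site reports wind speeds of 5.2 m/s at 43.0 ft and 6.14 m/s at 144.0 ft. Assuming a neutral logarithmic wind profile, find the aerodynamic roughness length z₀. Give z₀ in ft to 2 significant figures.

z₀ ≈ 0.054 ft

Log law: V(z) ∝ ln(z/z₀). With r = V₁/V₂ = 5.2/6.14 = 0.84691,
r · ln(z₂/z₀) = ln(z₁/z₀) ⇒ ln z₀ = (ln z₁ − r·ln z₂)/(1 − r)
ln z₀ = (3.76120 − 0.84691×4.96981) / 0.15309 = -2.9247
z₀ = exp(-2.9247) = 0.05368 ft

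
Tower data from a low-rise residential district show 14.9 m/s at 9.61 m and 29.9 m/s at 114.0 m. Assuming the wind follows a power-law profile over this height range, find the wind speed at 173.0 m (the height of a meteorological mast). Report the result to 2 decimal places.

33.63 m/s

First find α: α = ln(V₂/V₁)/ln(z₂/z₁) = ln(29.9/14.9)/ln(114.0/9.61) = 0.69650/2.47339 = 0.2816
Extrapolate from 114.0 m to 173.0 m: V₃ = 29.9 × (173.0/114.0)^0.2816 = 29.9 × 1.1246 = 33.6264 m/s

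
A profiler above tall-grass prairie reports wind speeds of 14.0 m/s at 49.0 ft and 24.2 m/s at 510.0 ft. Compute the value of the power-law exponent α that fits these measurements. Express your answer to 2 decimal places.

α ≈ 0.23

Power law: V₂/V₁ = (z₂/z₁)^α ⇒ α = ln(V₂/V₁) / ln(z₂/z₁)
α = ln(24.2/14.0) / ln(510.0/49.0) = ln(1.7286) / ln(10.4082)
  = 0.54730 / 2.34259 = 0.23363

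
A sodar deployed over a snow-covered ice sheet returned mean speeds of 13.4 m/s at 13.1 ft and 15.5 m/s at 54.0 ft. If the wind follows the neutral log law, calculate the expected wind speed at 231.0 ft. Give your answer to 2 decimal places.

17.65 m/s

Log law: V ∝ ln(z/z₀). From the pair, with r = V₁/V₂ = 0.86452,
ln z₀ = (ln z₁ − r·ln z₂)/(1 − r) = (2.5726 − 0.86452×3.9890)/0.13548 = -6.4652 → z₀ = 0.001557 ft
V₃ = V₁ · ln(z₃/z₀)/ln(z₁/z₀) = 13.4 × 11.9076/9.0378 = 17.6550 m/s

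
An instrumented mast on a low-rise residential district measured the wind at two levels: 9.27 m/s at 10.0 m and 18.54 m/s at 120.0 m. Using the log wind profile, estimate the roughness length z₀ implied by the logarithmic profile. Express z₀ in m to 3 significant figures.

Log law: V(z) ∝ ln(z/z₀). With r = V₁/V₂ = 9.27/18.54 = 0.50000,
r · ln(z₂/z₀) = ln(z₁/z₀) ⇒ ln z₀ = (ln z₁ − r·ln z₂)/(1 − r)
ln z₀ = (2.30259 − 0.50000×4.78749) / 0.50000 = -0.1823
z₀ = exp(-0.1823) = 0.8333 m

z₀ ≈ 0.833 m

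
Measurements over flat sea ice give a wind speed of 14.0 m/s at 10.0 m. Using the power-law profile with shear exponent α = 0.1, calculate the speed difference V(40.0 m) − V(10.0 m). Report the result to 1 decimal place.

2.1 m/s

Power law: V₂ = V₁ · (z₂/z₁)^α = 14.0 × (4.0000)^0.1 = 16.0818 m/s
ΔV = 16.0818 − 14.0 = 2.0818 m/s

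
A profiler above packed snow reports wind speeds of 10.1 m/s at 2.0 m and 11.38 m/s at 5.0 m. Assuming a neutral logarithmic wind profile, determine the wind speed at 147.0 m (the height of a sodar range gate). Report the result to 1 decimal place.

Log law: V ∝ ln(z/z₀). From the pair, with r = V₁/V₂ = 0.88752,
ln z₀ = (ln z₁ − r·ln z₂)/(1 − r) = (0.6931 − 0.88752×1.6094)/0.11248 = -6.5370 → z₀ = 0.001449 m
V₃ = V₁ · ln(z₃/z₀)/ln(z₁/z₀) = 10.1 × 11.5274/7.2301 = 16.1030 m/s

16.1 m/s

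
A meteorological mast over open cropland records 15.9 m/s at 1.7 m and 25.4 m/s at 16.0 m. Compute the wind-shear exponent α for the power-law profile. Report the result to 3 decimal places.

Power law: V₂/V₁ = (z₂/z₁)^α ⇒ α = ln(V₂/V₁) / ln(z₂/z₁)
α = ln(25.4/15.9) / ln(16.0/1.7) = ln(1.5975) / ln(9.4118)
  = 0.46843 / 2.24196 = 0.20894

α ≈ 0.209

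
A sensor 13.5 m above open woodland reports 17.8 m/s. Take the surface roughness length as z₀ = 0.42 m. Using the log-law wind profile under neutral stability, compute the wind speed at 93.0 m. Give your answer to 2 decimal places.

Log law: V(z) ∝ ln(z/z₀), so V₂/V₁ = ln(z₂/z₀) / ln(z₁/z₀).
ln(93.0/0.42) = 5.4001, ln(13.5/0.42) = 3.4702
V₂ = 17.8 × 5.4001/3.4702 = 17.8 × 1.5561 = 27.6993 m/s

27.70 m/s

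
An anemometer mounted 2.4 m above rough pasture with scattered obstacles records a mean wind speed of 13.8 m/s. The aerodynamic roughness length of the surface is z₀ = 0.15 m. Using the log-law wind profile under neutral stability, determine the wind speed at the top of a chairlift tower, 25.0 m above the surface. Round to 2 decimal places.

Log law: V(z) ∝ ln(z/z₀), so V₂/V₁ = ln(z₂/z₀) / ln(z₁/z₀).
ln(25.0/0.15) = 5.1160, ln(2.4/0.15) = 2.7726
V₂ = 13.8 × 5.1160/2.7726 = 13.8 × 1.8452 = 25.4638 m/s

25.46 m/s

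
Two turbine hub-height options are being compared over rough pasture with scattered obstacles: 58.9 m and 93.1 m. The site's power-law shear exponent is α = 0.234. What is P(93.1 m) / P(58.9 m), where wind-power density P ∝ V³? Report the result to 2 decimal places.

1.38

Speed ratio: V_B/V_A = (z_B/z_A)^α = (93.1/58.9)^0.234 = (1.5806)^0.234 = 1.11308
Power-density ratio: P_B/P_A = (V_B/V_A)³ = (1.11308)³ = 1.37906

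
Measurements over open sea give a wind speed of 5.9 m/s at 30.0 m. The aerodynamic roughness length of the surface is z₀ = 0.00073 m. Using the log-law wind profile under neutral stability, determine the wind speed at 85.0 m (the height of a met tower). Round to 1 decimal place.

Log law: V(z) ∝ ln(z/z₀), so V₂/V₁ = ln(z₂/z₀) / ln(z₁/z₀).
ln(85.0/0.00073) = 11.6651, ln(30.0/0.00073) = 10.6237
V₂ = 5.9 × 11.6651/10.6237 = 5.9 × 1.0980 = 6.4784 m/s

6.5 m/s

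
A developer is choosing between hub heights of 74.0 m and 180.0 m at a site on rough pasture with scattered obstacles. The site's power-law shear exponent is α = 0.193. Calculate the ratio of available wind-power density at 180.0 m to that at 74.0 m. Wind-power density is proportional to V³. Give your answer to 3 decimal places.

Speed ratio: V_B/V_A = (z_B/z_A)^α = (180.0/74.0)^0.193 = (2.4324)^0.193 = 1.18715
Power-density ratio: P_B/P_A = (V_B/V_A)³ = (1.18715)³ = 1.67308

1.673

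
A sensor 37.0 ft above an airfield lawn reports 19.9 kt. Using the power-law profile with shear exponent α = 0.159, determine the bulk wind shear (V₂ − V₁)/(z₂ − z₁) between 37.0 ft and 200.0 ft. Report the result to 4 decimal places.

0.0376 kt/ft

Power law: V₂ = V₁ · (z₂/z₁)^α = 19.9 × (5.4054)^0.159 = 26.0239 kt
ΔV/Δz = (26.0239 − 19.9)/(200.0 − 37.0) = 6.1239/163.0000 = 0.03757 kt/ft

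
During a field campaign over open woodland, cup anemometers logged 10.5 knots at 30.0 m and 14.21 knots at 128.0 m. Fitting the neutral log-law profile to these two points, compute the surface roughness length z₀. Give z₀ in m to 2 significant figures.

Log law: V(z) ∝ ln(z/z₀). With r = V₁/V₂ = 10.5/14.21 = 0.73892,
r · ln(z₂/z₀) = ln(z₁/z₀) ⇒ ln z₀ = (ln z₁ − r·ln z₂)/(1 − r)
ln z₀ = (3.40120 − 0.73892×4.85203) / 0.26108 = -0.7049
z₀ = exp(-0.7049) = 0.4941 m

z₀ ≈ 0.49 m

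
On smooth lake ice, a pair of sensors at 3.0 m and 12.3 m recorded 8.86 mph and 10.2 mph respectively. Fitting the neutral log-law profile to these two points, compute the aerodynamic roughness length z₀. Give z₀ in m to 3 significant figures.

Log law: V(z) ∝ ln(z/z₀). With r = V₁/V₂ = 8.86/10.2 = 0.86863,
r · ln(z₂/z₀) = ln(z₁/z₀) ⇒ ln z₀ = (ln z₁ − r·ln z₂)/(1 − r)
ln z₀ = (1.09861 − 0.86863×2.50960) / 0.13137 = -8.2307
z₀ = exp(-8.2307) = 0.0002663 m

z₀ ≈ 0.000266 m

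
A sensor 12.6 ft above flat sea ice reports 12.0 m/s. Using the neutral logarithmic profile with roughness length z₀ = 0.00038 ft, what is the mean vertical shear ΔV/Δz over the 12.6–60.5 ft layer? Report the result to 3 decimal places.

Log law: V₂ = V₁ · ln(z₂/z₀)/ln(z₁/z₀) = 12.0 × 11.9780/10.4090 = 13.8088 m/s
ΔV/Δz = (13.8088 − 12.0)/(60.5 − 12.6) = 1.8088/47.9000 = 0.03776 m/s/ft

0.038 m/s/ft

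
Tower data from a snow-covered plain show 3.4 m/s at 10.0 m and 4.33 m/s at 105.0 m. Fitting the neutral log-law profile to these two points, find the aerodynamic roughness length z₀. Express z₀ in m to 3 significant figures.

z₀ ≈ 0.00185 m

Log law: V(z) ∝ ln(z/z₀). With r = V₁/V₂ = 3.4/4.33 = 0.78522,
r · ln(z₂/z₀) = ln(z₁/z₀) ⇒ ln z₀ = (ln z₁ − r·ln z₂)/(1 − r)
ln z₀ = (2.30259 − 0.78522×4.65396) / 0.21478 = -6.2938
z₀ = exp(-6.2938) = 0.001848 m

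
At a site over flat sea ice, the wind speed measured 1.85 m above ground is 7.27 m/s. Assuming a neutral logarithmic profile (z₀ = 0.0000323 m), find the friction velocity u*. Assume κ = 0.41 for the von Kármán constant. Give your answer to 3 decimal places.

u* ≈ 0.272 m/s

Log law: V(z) = (u*/κ) · ln(z/z₀) ⇒ u* = κ · V / ln(z/z₀)
u* = 0.41 × 7.27 / ln(1.85/0.0000323) = 0.41 × 7.27 / 10.9556
   = 2.9807 / 10.9556 = 0.2721 m/s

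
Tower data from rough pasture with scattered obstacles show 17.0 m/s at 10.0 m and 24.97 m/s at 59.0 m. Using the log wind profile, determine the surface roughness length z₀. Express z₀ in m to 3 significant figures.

z₀ ≈ 0.227 m

Log law: V(z) ∝ ln(z/z₀). With r = V₁/V₂ = 17.0/24.97 = 0.68082,
r · ln(z₂/z₀) = ln(z₁/z₀) ⇒ ln z₀ = (ln z₁ − r·ln z₂)/(1 − r)
ln z₀ = (2.30259 − 0.68082×4.07754) / 0.31918 = -1.4834
z₀ = exp(-1.4834) = 0.2269 m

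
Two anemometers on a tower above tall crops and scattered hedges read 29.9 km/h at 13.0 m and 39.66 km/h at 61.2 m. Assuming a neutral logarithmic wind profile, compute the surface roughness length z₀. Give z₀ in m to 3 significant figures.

z₀ ≈ 0.113 m

Log law: V(z) ∝ ln(z/z₀). With r = V₁/V₂ = 29.9/39.66 = 0.75391,
r · ln(z₂/z₀) = ln(z₁/z₀) ⇒ ln z₀ = (ln z₁ − r·ln z₂)/(1 − r)
ln z₀ = (2.56495 − 0.75391×4.11415) / 0.24609 = -2.1811
z₀ = exp(-2.1811) = 0.1129 m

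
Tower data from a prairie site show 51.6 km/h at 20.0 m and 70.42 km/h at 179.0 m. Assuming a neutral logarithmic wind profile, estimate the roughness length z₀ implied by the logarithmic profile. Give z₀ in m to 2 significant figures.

z₀ ≈ 0.049 m

Log law: V(z) ∝ ln(z/z₀). With r = V₁/V₂ = 51.6/70.42 = 0.73275,
r · ln(z₂/z₀) = ln(z₁/z₀) ⇒ ln z₀ = (ln z₁ − r·ln z₂)/(1 − r)
ln z₀ = (2.99573 − 0.73275×5.18739) / 0.26725 = -3.0133
z₀ = exp(-3.0133) = 0.04913 m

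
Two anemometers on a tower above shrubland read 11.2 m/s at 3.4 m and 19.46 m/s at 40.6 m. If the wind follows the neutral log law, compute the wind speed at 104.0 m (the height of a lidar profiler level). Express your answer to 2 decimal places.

22.59 m/s

Log law: V ∝ ln(z/z₀). From the pair, with r = V₁/V₂ = 0.57554,
ln z₀ = (ln z₁ − r·ln z₂)/(1 − r) = (1.2238 − 0.57554×3.7038)/0.42446 = -2.1389 → z₀ = 0.1178 m
V₃ = V₁ · ln(z₃/z₀)/ln(z₁/z₀) = 11.2 × 6.7833/3.3627 = 22.5929 m/s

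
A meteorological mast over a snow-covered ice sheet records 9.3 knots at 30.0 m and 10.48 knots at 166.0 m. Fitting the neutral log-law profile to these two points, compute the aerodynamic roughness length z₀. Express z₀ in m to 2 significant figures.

Log law: V(z) ∝ ln(z/z₀). With r = V₁/V₂ = 9.3/10.48 = 0.88740,
r · ln(z₂/z₀) = ln(z₁/z₀) ⇒ ln z₀ = (ln z₁ − r·ln z₂)/(1 − r)
ln z₀ = (3.40120 − 0.88740×5.11199) / 0.11260 = -10.0822
z₀ = exp(-10.0822) = 0.00004182 m

z₀ ≈ 0.000042 m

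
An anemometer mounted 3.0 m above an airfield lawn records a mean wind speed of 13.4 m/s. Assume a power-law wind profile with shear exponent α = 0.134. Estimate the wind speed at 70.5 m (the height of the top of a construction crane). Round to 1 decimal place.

20.5 m/s

Power-law profile: V₂ = V₁ · (z₂/z₁)^α
V₂ = 13.4 × (70.5/3.0)^0.134 = 13.4 × (23.5000)^0.134
    = 13.4 × 1.5266 = 20.4563 m/s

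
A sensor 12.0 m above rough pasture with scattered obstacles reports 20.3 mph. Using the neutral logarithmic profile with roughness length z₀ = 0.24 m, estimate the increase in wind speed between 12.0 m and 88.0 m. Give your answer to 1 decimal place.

Log law: V₂ = V₁ · ln(z₂/z₀)/ln(z₁/z₀) = 20.3 × 5.9045/3.9120 = 30.6390 mph
ΔV = 30.6390 − 20.3 = 10.3390 mph

10.3 mph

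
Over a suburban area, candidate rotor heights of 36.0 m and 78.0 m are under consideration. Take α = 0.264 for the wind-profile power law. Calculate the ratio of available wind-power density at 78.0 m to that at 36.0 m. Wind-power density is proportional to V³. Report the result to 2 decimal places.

1.84

Speed ratio: V_B/V_A = (z_B/z_A)^α = (78.0/36.0)^0.264 = (2.1667)^0.264 = 1.22645
Power-density ratio: P_B/P_A = (V_B/V_A)³ = (1.22645)³ = 1.84479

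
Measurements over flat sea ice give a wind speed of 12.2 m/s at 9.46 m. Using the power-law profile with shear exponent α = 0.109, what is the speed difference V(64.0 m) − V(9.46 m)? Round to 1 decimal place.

2.8 m/s

Power law: V₂ = V₁ · (z₂/z₁)^α = 12.2 × (6.7653)^0.109 = 15.0266 m/s
ΔV = 15.0266 − 12.2 = 2.8266 m/s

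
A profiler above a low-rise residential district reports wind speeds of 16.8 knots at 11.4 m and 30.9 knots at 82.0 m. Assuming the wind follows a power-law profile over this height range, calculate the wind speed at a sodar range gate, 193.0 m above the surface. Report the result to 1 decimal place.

First find α: α = ln(V₂/V₁)/ln(z₂/z₁) = ln(30.9/16.8)/ln(82.0/11.4) = 0.60938/1.97311 = 0.3088
Extrapolate from 82.0 m to 193.0 m: V₃ = 30.9 × (193.0/82.0)^0.3088 = 30.9 × 1.3026 = 40.2502 knots

40.3 knots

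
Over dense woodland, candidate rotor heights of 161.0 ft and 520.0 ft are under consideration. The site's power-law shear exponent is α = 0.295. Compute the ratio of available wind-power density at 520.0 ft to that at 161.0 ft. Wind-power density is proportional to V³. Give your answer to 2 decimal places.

2.82

Speed ratio: V_B/V_A = (z_B/z_A)^α = (520.0/161.0)^0.295 = (3.2298)^0.295 = 1.41321
Power-density ratio: P_B/P_A = (V_B/V_A)³ = (1.41321)³ = 2.82242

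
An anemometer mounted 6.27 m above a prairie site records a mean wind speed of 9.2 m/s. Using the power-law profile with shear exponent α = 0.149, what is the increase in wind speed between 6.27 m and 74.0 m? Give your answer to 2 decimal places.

Power law: V₂ = V₁ · (z₂/z₁)^α = 9.2 × (11.8022)^0.149 = 13.2896 m/s
ΔV = 13.2896 − 9.2 = 4.0896 m/s

4.09 m/s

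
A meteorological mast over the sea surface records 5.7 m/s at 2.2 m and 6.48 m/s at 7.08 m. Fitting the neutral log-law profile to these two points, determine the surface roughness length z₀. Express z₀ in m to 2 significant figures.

Log law: V(z) ∝ ln(z/z₀). With r = V₁/V₂ = 5.7/6.48 = 0.87963,
r · ln(z₂/z₀) = ln(z₁/z₀) ⇒ ln z₀ = (ln z₁ − r·ln z₂)/(1 − r)
ln z₀ = (0.78846 − 0.87963×1.95727) / 0.12037 = -7.7529
z₀ = exp(-7.7529) = 0.0004295 m

z₀ ≈ 0.00043 m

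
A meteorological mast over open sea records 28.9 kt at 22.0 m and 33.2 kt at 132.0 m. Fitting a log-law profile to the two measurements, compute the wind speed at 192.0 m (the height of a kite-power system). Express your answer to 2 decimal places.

34.10 kt

Log law: V ∝ ln(z/z₀). From the pair, with r = V₁/V₂ = 0.87048,
ln z₀ = (ln z₁ − r·ln z₂)/(1 − r) = (3.0910 − 0.87048×4.8828)/0.12952 = -8.9512 → z₀ = 0.0001296 m
V₃ = V₁ · ln(z₃/z₀)/ln(z₁/z₀) = 28.9 × 14.2087/12.0423 = 34.0992 kt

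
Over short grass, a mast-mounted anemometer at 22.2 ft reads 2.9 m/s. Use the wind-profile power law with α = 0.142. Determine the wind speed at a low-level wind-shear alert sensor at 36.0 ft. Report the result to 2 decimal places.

Power-law profile: V₂ = V₁ · (z₂/z₁)^α
V₂ = 2.9 × (36.0/22.2)^0.142 = 2.9 × (1.6216)^0.142
    = 2.9 × 1.0711 = 3.1061 m/s

3.11 m/s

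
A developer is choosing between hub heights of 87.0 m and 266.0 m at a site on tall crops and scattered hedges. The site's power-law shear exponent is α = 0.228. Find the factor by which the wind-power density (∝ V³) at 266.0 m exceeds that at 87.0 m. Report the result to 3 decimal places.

Speed ratio: V_B/V_A = (z_B/z_A)^α = (266.0/87.0)^0.228 = (3.0575)^0.228 = 1.29022
Power-density ratio: P_B/P_A = (V_B/V_A)³ = (1.29022)³ = 2.14777

2.148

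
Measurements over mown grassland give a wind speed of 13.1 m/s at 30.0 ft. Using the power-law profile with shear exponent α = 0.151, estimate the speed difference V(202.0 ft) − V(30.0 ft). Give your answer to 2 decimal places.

4.37 m/s

Power law: V₂ = V₁ · (z₂/z₁)^α = 13.1 × (6.7333)^0.151 = 17.4717 m/s
ΔV = 17.4717 − 13.1 = 4.3717 m/s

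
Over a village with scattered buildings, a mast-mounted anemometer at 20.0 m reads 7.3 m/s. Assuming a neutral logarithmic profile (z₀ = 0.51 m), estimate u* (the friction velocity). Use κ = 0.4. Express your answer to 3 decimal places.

u* ≈ 0.796 m/s

Log law: V(z) = (u*/κ) · ln(z/z₀) ⇒ u* = κ · V / ln(z/z₀)
u* = 0.4 × 7.3 / ln(20.0/0.51) = 0.4 × 7.3 / 3.6691
   = 2.9200 / 3.6691 = 0.7958 m/s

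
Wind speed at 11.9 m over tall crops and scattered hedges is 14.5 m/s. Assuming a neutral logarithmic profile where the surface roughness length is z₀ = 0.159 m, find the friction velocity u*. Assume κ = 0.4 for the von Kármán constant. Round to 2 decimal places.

u* ≈ 1.34 m/s

Log law: V(z) = (u*/κ) · ln(z/z₀) ⇒ u* = κ · V / ln(z/z₀)
u* = 0.4 × 14.5 / ln(11.9/0.159) = 0.4 × 14.5 / 4.3154
   = 5.8000 / 4.3154 = 1.3440 m/s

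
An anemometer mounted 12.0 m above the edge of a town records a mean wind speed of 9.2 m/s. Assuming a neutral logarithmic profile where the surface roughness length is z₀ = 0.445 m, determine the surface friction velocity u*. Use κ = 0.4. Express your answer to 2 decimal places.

u* ≈ 1.12 m/s

Log law: V(z) = (u*/κ) · ln(z/z₀) ⇒ u* = κ · V / ln(z/z₀)
u* = 0.4 × 9.2 / ln(12.0/0.445) = 0.4 × 9.2 / 3.2946
   = 3.6800 / 3.2946 = 1.1170 m/s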